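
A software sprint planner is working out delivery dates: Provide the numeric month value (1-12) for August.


Calendar month order:
7. July
8. August <--
9. September
August is month number 8

8


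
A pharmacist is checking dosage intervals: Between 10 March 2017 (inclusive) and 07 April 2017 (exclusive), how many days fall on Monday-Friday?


Start: 2017-03-10 (Friday)
End (exclusive): 2017-04-07 (Friday)
Total calendar days: 28
Full weeks: 28 // 7 = 4 -> 20 weekdays
Remaining 0 days starting on Friday:
Total business days: 20 + 0 = 20

20


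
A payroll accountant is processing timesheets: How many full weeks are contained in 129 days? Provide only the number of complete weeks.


Total days: 129
Days per week: 7
Division: 129 / 7 = 18 remainder 3
Complete weeks: 18
Remaining days: 3

18


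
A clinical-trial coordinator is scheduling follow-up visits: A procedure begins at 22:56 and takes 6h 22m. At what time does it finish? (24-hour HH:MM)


Start time: 22:56
Adding: 6 hours 22 minutes
Minutes: 56 + 22 = 78
Minute overflow: 78 >= 60, so carry 1 hour, minutes = 18
Hours: 22 + 6 + 1 = 29
Hour wraparound: 29 mod 24 = 5
Result: 05:18

05:18


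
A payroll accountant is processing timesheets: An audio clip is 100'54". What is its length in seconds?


Minutes: 100
Seconds: 54
Convert minutes to seconds: 100 x 60 = 6000
Add remaining seconds: 6000 + 54 = 6054

6054


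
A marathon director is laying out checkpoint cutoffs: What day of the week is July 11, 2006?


Date: 2006-07-11
January 1, 2006 is a Sunday
Day of year: 192
Offset from Jan 1: 191 days
191 mod 7 = 2
Result: Tuesday

Tuesday


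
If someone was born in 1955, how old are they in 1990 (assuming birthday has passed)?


Birth year: 1955
Current year: 1990
Age = current year - birth year
Age = 1990 - 1955 = 35

35


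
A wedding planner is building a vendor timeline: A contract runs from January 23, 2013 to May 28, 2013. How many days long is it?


Start date: 2013-01-23
End date: 2013-05-28
Jan 2013: +9 days
Feb 2013: +28 days
Mar 2013: +31 days
Apr 2013: +30 days
May 2013: +27 days
Total: 125 days

125


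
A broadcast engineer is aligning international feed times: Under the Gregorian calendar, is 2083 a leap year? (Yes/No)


Year: 2083
Divisible by 4? 2083 / 4 = 520.75 -> No
Not divisible by 4, so NOT a leap year

No


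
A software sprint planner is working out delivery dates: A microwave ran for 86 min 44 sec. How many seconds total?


Minutes: 86
Extra seconds: 44
Seconds per minute: 60
Minutes to seconds: 86 x 60 = 5160
Total: 5160 + 44 = 5204

5204


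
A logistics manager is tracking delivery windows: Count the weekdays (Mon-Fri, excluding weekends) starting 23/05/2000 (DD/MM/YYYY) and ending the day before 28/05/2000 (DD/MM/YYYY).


Start: 2000-05-23 (Tuesday)
End (exclusive): 2000-05-28 (Sunday)
Total calendar days: 5
Full weeks: 5 // 7 = 0 -> 0 weekdays
Remaining 5 days starting on Tuesday:
  Tue(w), Wed(w), Thu(w), Fri(w), Sat(-) -> 4 weekdays
Total business days: 0 + 4 = 4

4


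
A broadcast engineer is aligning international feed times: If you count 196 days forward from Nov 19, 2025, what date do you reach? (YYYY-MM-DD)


Start: 2025-11-19
Adding 196 days
Days remaining in November: 11
After November: 185 days still to add
December 2025: 31 days, 154 remaining
January 2026: 31 days, 123 remaining
February 2026: 28 days, 95 remaining
March 2026: 31 days, 64 remaining
Result: 2026-06-03

2026-06-03


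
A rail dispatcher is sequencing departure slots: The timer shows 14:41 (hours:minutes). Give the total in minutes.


Hours: 14
Minutes: 41
Convert hours to minutes: 14 x 60 = 840
Add remaining minutes: 840 + 41 = 881

881


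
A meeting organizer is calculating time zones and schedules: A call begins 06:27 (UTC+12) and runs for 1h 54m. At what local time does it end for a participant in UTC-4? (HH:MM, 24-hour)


Start: 06:27 in UTC+12
Step 1 - add duration:
  minutes: 27 + 54 = 81 (carry 1h)
  hours: 6 + 1 + 1 = 8
  end in UTC+12: 08:21
Step 2 - convert UTC+12 -> UTC-4:
  offset difference: -4 - (12) = -16 hours
  8 + (-16) = -8 -> mod 24 = 16
Result: 16:21 in UTC-4

16:21


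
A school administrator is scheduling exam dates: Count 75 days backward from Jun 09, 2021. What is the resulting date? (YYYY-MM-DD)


Start: 2021-06-09
Subtracting 75 days
Days already passed in June: 9
After going back through June: 66 more days to subtract
May 2021: 31 days, 35 remaining
April 2021: 30 days, 5 remaining
March 2021 has 31 days, need 5
Result: 2021-03-26

2021-03-26


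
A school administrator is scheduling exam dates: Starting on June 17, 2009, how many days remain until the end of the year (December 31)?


Start: June 17, 2009
End: December 31, 2009
Days left in June: 13
July: 31
August: 31
September: 30
October: 31
... plus remaining months
Sum of remaining months: 184
Total: 13 + 184 = 197

197


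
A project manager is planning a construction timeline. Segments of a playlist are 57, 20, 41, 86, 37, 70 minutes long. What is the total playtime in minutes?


Durations: 57, 20, 41, 86, 37, 70
Running sum: 57
+ 20 = 77
+ 41 = 118
+ 86 = 204
+ 37 = 241
+ 70 = 311
Total duration: 311 minutes
That is 5 hours and 11 minutes

311


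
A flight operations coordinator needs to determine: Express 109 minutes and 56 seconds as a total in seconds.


Minutes: 109
Seconds: 56
Convert minutes to seconds: 109 x 60 = 6540
Add remaining seconds: 6540 + 56 = 6596

6596


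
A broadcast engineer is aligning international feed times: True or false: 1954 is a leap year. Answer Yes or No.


Year: 1954
Divisible by 4? 1954 / 4 = 488.5 -> No
Not divisible by 4, so NOT a leap year

No


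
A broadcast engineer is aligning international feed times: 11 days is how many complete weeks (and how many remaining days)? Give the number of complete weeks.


Total days: 11
Days per week: 7
Division: 11 / 7 = 1 remainder 4
Complete weeks: 1
Remaining days: 4

1


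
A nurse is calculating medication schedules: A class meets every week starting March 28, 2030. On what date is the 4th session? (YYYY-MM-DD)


First occurrence: 2030-03-28 (occurrence 1)
Each occurrence is 7 days after the previous.
Occurrence 4 is 3 weeks after the first.
3 weeks = 21 days
2030-03-28 + 21 days = 2030-04-18

2030-04-18


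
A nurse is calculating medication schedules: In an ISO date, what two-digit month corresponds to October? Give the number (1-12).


Calendar month order:
9. September
10. October <--
11. November
October is month number 10

10


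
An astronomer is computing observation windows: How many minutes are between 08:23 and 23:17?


Start time: 08:23 = 503 minutes from midnight
End time: 23:17 = 1397 minutes from midnight
Difference: 1397 - 503 = 894 minutes
That is 14 hours and 54 minutes

894


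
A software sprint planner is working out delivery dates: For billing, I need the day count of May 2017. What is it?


Month: May
Year: 2017
May is a 31-day month
Total: 31 days

31


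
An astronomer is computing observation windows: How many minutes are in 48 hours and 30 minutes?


Hours: 48
Extra minutes: 30
Minutes per hour: 60
Hours to minutes: 48 x 60 = 2880
Total: 2880 + 30 = 2910

2910


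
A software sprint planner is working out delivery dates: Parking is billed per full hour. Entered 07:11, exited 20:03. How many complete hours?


Start: 07:11
End: 20:03
Hour difference: 20 - 7 = 13 hours
Minute difference: 3 - 11 = -8 minutes
Total minutes: 772
Complete hours: 772 / 60 = 12 (remainder 52)

12


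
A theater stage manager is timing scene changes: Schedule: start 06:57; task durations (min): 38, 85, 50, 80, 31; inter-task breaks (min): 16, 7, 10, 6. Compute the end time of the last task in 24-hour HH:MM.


Start: 06:57 = 417 min from midnight
  after task 1 (38 min): 07:35
  after break (16 min): 07:51
  after task 2 (85 min): 09:16
  after break (7 min): 09:23
  after task 3 (50 min): 10:13
  after break (10 min): 10:23
  after task 4 (80 min): 11:43
  after break (6 min): 11:49
  after task 5 (31 min): 12:20
Total elapsed: 323 minutes
End time: 12:20

12:20


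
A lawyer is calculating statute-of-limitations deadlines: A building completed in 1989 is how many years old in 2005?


Birth year: 1989
Current year: 2005
Age = current year - birth year
Age = 2005 - 1989 = 16

16


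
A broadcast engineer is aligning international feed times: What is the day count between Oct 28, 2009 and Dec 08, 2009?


Start date: 2009-10-28
End date: 2009-12-08
Oct 2009: +4 days
Nov 2009: +30 days
Dec 2009: +7 days
Total: 41 days

41


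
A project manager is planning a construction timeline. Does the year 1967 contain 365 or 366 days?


Year: 1967
Check leap year rules:
Divisible by 4? No
1967 is not a leap year
Days: 365

365


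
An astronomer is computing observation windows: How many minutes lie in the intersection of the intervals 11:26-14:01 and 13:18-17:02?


Interval A: [686, 841] minutes from midnight
Interval B: [798, 1022] minutes from midnight
Overlap start = max(686, 798) = 798
Overlap end = min(841, 1022) = 841
Overlap = 841 - 798 = 43 minutes

43


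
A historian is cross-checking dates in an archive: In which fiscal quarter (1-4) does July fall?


Month: July (month 7)
Q1: January-March (months 1-3)
Q2: April-June (months 4-6)
Q3: July-September (months 7-9)
Q4: October-December (months 10-12)
Month 7 falls in Q3

3


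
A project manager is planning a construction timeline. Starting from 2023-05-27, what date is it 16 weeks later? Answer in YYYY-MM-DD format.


Start: 2023-05-27
Weeks to add: 16
Convert to days: 16 x 7 = 112 days
Add 112 days to 2023-05-27
Result: 2023-09-16

2023-09-16


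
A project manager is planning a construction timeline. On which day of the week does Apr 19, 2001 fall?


Date: 2001-04-19
January 1, 2001 is a Monday
Day of year: 109
Offset from Jan 1: 108 days
108 mod 7 = 3
Result: Thursday

Thursday


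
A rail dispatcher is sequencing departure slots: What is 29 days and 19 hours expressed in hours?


Days: 29
Extra hours: 19
Hours per day: 24
Days to hours: 29 x 24 = 696
Total: 696 + 19 = 715

715


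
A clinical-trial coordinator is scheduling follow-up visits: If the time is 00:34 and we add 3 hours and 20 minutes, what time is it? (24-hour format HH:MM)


Start time: 00:34
Adding: 3 hours 20 minutes
Minutes: 34 + 20 = 54
Hours: 0 + 3 + 0 = 3
Result: 03:54

03:54


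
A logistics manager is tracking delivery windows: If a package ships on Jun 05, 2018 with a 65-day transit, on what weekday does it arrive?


Start: 2018-06-05 (Tuesday)
Step 1 - find target date: add 65 days
  2018-06-05 + 65 days = 2018-08-09
Step 2 - day of week:
  65 mod 7 = 2
  Tuesday + 2 days -> Thursday
Result: Thursday (2018-08-09)

Thursday


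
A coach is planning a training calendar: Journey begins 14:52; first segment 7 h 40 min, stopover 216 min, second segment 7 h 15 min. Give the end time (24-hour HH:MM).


Depart: 14:52
Leg 1: +460 min -> 22:32
Layover: +216 min -> 02:08
Leg 2: +435 min -> 09:23
Total travel: 1111 minutes = 18h 31m
Arrival: 09:23

09:23


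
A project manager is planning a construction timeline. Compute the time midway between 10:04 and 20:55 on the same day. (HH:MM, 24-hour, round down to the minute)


Start time: 10:04 = 604 minutes from midnight
End time: 20:55 = 1255 minutes from midnight
Sum: 604 + 1255 = 1859
Midpoint: 1859 / 2 = 929 minutes
Convert: 929 / 60 = 15 hours, 29 minutes
Result: 15:29

15:29


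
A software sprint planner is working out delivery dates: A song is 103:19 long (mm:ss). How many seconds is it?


Minutes: 103
Extra seconds: 19
Seconds per minute: 60
Minutes to seconds: 103 x 60 = 6180
Total: 6180 + 19 = 6199

6199


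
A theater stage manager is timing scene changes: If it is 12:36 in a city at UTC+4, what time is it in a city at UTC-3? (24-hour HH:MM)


Local time: 12:36 at UTC+4 (offset 4h)
Target zone: UTC-3 (offset -3h)
Difference: -3 - (4) = -7 hours
Calculation: 12 + (-7) = 5
Result: 05:36

05:36


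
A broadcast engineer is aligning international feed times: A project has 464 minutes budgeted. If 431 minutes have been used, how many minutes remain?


Total budget: 464 minutes
Time used: 431 minutes
Remaining: 464 - 431 = 33 minutes
Percent used: 92.9%
Percent remaining: 7.1%

33


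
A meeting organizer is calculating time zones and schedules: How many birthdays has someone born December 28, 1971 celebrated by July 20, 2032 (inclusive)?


Birth: 1971-12-28
Reference: 2032-07-20
Year difference: 2032 - 1971 = 61
Has birthday (12-28) occurred by 07-20? No
Birthday not yet reached this year -> subtract 1
Age in full years: 60

60


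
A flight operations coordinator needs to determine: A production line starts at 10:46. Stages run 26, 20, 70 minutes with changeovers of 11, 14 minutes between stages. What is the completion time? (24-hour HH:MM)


Start: 10:46 = 646 min from midnight
  after task 1 (26 min): 11:12
  after break (11 min): 11:23
  after task 2 (20 min): 11:43
  after break (14 min): 11:57
  after task 3 (70 min): 13:07
Total elapsed: 141 minutes
End time: 13:07

13:07


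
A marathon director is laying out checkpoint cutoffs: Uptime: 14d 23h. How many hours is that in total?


Days: 14
Extra hours: 23
Hours per day: 24
Days to hours: 14 x 24 = 336
Total: 336 + 23 = 359

359


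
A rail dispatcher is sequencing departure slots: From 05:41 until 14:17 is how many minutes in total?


Start time: 05:41 = 341 minutes from midnight
End time: 14:17 = 857 minutes from midnight
Difference: 857 - 341 = 516 minutes
That is 8 hours and 36 minutes

516


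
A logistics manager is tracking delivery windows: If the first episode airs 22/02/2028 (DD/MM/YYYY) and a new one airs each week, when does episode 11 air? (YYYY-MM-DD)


First occurrence: 2028-02-22 (occurrence 1)
Each occurrence is 7 days after the previous.
Occurrence 11 is 10 weeks after the first.
10 weeks = 70 days
2028-02-22 + 70 days = 2028-05-02

2028-05-02


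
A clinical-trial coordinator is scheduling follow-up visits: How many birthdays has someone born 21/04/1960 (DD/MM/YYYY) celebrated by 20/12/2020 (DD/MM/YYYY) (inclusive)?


Birth: 1960-04-21
Reference: 2020-12-20
Year difference: 2020 - 1960 = 60
Has birthday (04-21) occurred by 12-20? Yes
Age in full years: 60

60


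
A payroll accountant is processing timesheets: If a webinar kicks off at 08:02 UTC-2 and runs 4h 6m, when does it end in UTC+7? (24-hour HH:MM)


Start: 08:02 in UTC-2
Step 1 - add duration:
  minutes: 2 + 6 = 8
  hours: 8 + 4 + 0 = 12
  end in UTC-2: 12:08
Step 2 - convert UTC-2 -> UTC+7:
  offset difference: 7 - (-2) = 9 hours
  12 + (9) = 21 -> mod 24 = 21
Result: 21:08 in UTC+7

21:08


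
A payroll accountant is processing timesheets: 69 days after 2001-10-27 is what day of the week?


Start: 2001-10-27 (Saturday)
Step 1 - find target date: add 69 days
  2001-10-27 + 69 days = 2002-01-04
Step 2 - day of week:
  69 mod 7 = 6
  Saturday + 6 days -> Friday
Result: Friday (2002-01-04)

Friday


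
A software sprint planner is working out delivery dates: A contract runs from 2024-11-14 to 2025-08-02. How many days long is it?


Start date: 2024-11-14
End date: 2025-08-02
Nov 2024: +17 days
Dec 2024: +31 days
Jan 2025: +31 days
... (7 more months)
Total: 261 days

261


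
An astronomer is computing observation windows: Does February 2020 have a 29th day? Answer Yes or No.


Year: 2020
Divisible by 4? 2020 / 4 = 505.0 -> Yes
Divisible by 100? 2020 / 100 = 20.2 -> No
Divisible by 4 but not 100, so it IS a leap year

Yes


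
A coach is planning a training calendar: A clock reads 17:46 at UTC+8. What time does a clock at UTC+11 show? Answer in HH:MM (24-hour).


Local time: 17:46 at UTC+8 (offset 8h)
Target zone: UTC+11 (offset 11h)
Difference: 11 - (8) = 3 hours
Calculation: 17 + (3) = 20
Result: 20:46

20:46


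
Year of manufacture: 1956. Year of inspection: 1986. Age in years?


Birth year: 1956
Current year: 1986
Age = current year - birth year
Age = 1986 - 1956 = 30

30


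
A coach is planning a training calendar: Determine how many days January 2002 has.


Month: January
Year: 2002
January is a 31-day month
Total: 31 days

31


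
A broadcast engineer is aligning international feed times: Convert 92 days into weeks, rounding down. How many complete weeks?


Total days: 92
Days per week: 7
Division: 92 / 7 = 13 remainder 1
Complete weeks: 13
Remaining days: 1

13


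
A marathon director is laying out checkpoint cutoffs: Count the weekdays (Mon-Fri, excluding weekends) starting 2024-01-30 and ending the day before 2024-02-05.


Start: 2024-01-30 (Tuesday)
End (exclusive): 2024-02-05 (Monday)
Total calendar days: 6
Full weeks: 6 // 7 = 0 -> 0 weekdays
Remaining 6 days starting on Tuesday:
  Tue(w), Wed(w), Thu(w), Fri(w), Sat(-), Sun(-) -> 4 weekdays
Total business days: 0 + 4 = 4

4


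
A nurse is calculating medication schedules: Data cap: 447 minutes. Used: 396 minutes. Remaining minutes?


Total budget: 447 minutes
Time used: 396 minutes
Remaining: 447 - 396 = 51 minutes
Percent used: 88.6%
Percent remaining: 11.4%

51


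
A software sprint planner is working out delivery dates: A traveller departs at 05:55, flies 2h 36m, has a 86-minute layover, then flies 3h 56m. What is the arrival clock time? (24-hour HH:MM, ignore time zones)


Depart: 05:55
Leg 1: +156 min -> 08:31
Layover: +86 min -> 09:57
Leg 2: +236 min -> 13:53
Total travel: 478 minutes = 7h 58m
Arrival: 13:53

13:53


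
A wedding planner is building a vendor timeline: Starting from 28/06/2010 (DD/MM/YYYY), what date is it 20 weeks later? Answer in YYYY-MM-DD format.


Start: 2010-06-28
Weeks to add: 20
Convert to days: 20 x 7 = 140 days
Add 140 days to 2010-06-28
Result: 2010-11-15

2010-11-15


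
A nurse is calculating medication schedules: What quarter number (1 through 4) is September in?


Month: September (month 9)
Q1: January-March (months 1-3)
Q2: April-June (months 4-6)
Q3: July-September (months 7-9)
Q4: October-December (months 10-12)
Month 9 falls in Q3

3


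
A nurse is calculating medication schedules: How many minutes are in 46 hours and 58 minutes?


Hours: 46
Extra minutes: 58
Minutes per hour: 60
Hours to minutes: 46 x 60 = 2760
Total: 2760 + 58 = 2818

2818


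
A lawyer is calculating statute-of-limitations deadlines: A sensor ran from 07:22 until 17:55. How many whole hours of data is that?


Start: 07:22
End: 17:55
Hour difference: 17 - 7 = 10 hours
Minute difference: 55 - 22 = 33 minutes
Total minutes: 633
Complete hours: 633 / 60 = 10 (remainder 33)

10


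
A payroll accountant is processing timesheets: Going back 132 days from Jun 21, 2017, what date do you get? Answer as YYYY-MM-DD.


Start: 2017-06-21
Subtracting 132 days
Days already passed in June: 21
After going back through June: 111 more days to subtract
May 2017: 31 days, 80 remaining
April 2017: 30 days, 50 remaining
March 2017: 31 days, 19 remaining
February 2017 has 28 days, need 19
Result: 2017-02-09

2017-02-09


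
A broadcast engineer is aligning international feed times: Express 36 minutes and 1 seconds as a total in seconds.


Minutes: 36
Seconds: 1
Convert minutes to seconds: 36 x 60 = 2160
Add remaining seconds: 2160 + 1 = 2161

2161


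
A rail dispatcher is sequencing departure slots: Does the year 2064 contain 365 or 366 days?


Year: 2064
Check leap year rules:
Divisible by 4? Yes
Divisible by 100? No
2064 is a leap year
Days: 366

366


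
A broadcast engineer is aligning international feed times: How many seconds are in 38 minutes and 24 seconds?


Minutes: 38
Extra seconds: 24
Seconds per minute: 60
Minutes to seconds: 38 x 60 = 2280
Total: 2280 + 24 = 2304

2304


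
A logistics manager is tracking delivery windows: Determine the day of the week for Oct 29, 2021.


Date: 2021-10-29
January 1, 2021 is a Friday
Day of year: 302
Offset from Jan 1: 301 days
301 mod 7 = 0
Result: Friday

Friday


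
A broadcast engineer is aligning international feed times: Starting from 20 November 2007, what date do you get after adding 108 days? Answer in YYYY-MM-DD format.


Start: 2007-11-20
Adding 108 days
Days remaining in November: 10
After November: 98 days still to add
December 2007: 31 days, 67 remaining
January 2008: 31 days, 36 remaining
February 2008: 29 days, 7 remaining
March 2008 has 31 days, need 7
Result: 2008-03-07

2008-03-07


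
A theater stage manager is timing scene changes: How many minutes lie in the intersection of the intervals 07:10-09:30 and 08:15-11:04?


Interval A: [430, 570] minutes from midnight
Interval B: [495, 664] minutes from midnight
Overlap start = max(430, 495) = 495
Overlap end = min(570, 664) = 570
Overlap = 570 - 495 = 75 minutes

75


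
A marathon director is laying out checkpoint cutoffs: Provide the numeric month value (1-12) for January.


Calendar month order:
1. January <--
2. February
January is month number 1

1


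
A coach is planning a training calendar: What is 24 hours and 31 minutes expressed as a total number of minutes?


Hours: 24
Minutes: 31
Convert hours to minutes: 24 x 60 = 1440
Add remaining minutes: 1440 + 31 = 1471

1471


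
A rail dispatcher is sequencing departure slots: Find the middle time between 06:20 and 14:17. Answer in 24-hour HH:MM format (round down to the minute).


Start time: 06:20 = 380 minutes from midnight
End time: 14:17 = 857 minutes from midnight
Sum: 380 + 857 = 1237
Midpoint: 1237 / 2 = 618 minutes
Convert: 618 / 60 = 10 hours, 18 minutes
Result: 10:18

10:18


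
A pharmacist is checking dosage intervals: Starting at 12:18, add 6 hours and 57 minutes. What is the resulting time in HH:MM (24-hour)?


Start time: 12:18
Adding: 6 hours 57 minutes
Minutes: 18 + 57 = 75
Minute overflow: 75 >= 60, so carry 1 hour, minutes = 15
Hours: 12 + 6 + 1 = 19
Result: 19:15

19:15


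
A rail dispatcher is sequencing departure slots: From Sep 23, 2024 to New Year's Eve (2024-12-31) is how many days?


Start: September 23, 2024
End: December 31, 2024
Days left in September: 7
October: 31
November: 30
December: 31
Sum of remaining months: 92
Total: 7 + 92 = 99

99


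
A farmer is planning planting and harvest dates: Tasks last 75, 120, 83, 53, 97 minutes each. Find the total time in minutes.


Durations: 75, 120, 83, 53, 97
Running sum: 75
+ 120 = 195
+ 83 = 278
+ 53 = 331
+ 97 = 428
Total duration: 428 minutes
That is 7 hours and 8 minutes

428


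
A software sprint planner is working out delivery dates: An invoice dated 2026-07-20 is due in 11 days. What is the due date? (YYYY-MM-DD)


Start: 2026-07-20
Adding 11 days
Days remaining in July: 11
Result: 2026-07-31

2026-07-31


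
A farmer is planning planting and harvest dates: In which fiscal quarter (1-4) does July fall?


Month: July (month 7)
Q1: January-March (months 1-3)
Q2: April-June (months 4-6)
Q3: July-September (months 7-9)
Q4: October-December (months 10-12)
Month 7 falls in Q3

3


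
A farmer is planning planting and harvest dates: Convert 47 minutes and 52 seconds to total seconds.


Minutes: 47
Extra seconds: 52
Seconds per minute: 60
Minutes to seconds: 47 x 60 = 2820
Total: 2820 + 52 = 2872

2872


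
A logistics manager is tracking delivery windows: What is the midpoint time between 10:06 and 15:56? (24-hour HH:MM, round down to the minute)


Start time: 10:06 = 606 minutes from midnight
End time: 15:56 = 956 minutes from midnight
Sum: 606 + 956 = 1562
Midpoint: 1562 / 2 = 781 minutes
Convert: 781 / 60 = 13 hours, 1 minutes
Result: 13:01

13:01


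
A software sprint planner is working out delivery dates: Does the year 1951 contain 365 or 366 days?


Year: 1951
Check leap year rules:
Divisible by 4? No
1951 is not a leap year
Days: 365

365


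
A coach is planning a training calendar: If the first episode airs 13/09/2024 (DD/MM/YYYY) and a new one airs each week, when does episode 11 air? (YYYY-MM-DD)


First occurrence: 2024-09-13 (occurrence 1)
Each occurrence is 7 days after the previous.
Occurrence 11 is 10 weeks after the first.
10 weeks = 70 days
2024-09-13 + 70 days = 2024-11-22

2024-11-22


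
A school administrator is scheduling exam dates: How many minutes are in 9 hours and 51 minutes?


Hours: 9
Minutes: 51
Convert hours to minutes: 9 x 60 = 540
Add remaining minutes: 540 + 51 = 591

591


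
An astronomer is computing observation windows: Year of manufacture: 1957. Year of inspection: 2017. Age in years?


Birth year: 1957
Current year: 2017
Age = current year - birth year
Age = 2017 - 1957 = 60

60


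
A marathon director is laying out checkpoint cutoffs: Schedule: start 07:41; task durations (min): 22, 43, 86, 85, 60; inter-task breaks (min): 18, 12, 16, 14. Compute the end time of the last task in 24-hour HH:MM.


Start: 07:41 = 461 min from midnight
  after task 1 (22 min): 08:03
  after break (18 min): 08:21
  after task 2 (43 min): 09:04
  after break (12 min): 09:16
  after task 3 (86 min): 10:42
  after break (16 min): 10:58
  after task 4 (85 min): 12:23
  after break (14 min): 12:37
  after task 5 (60 min): 13:37
Total elapsed: 356 minutes
End time: 13:37

13:37


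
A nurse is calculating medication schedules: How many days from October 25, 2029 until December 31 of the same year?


Start: October 25, 2029
End: December 31, 2029
Days left in October: 6
November: 30
December: 31
Sum of remaining months: 61
Total: 6 + 61 = 67

67


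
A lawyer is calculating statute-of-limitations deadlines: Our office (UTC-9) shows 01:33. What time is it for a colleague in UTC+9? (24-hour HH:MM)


Local time: 01:33 at UTC-9 (offset -9h)
Target zone: UTC+9 (offset 9h)
Difference: 9 - (-9) = 18 hours
Calculation: 1 + (18) = 19
Result: 19:33

19:33


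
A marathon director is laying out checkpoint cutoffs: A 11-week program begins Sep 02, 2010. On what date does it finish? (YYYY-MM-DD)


Start: 2010-09-02
Weeks to add: 11
Convert to days: 11 x 7 = 77 days
Add 77 days to 2010-09-02
Result: 2010-11-18

2010-11-18


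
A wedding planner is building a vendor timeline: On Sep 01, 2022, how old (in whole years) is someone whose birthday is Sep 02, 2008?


Birth: 2008-09-02
Reference: 2022-09-01
Year difference: 2022 - 2008 = 14
Has birthday (09-02) occurred by 09-01? No
Birthday not yet reached this year -> subtract 1
Age in full years: 13

13


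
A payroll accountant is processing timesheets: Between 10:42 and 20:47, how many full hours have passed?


Start: 10:42
End: 20:47
Hour difference: 20 - 10 = 10 hours
Minute difference: 47 - 42 = 5 minutes
Total minutes: 605
Complete hours: 605 / 60 = 10 (remainder 5)

10


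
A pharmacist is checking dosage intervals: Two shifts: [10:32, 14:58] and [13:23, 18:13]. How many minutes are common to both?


Interval A: [632, 898] minutes from midnight
Interval B: [803, 1093] minutes from midnight
Overlap start = max(632, 803) = 803
Overlap end = min(898, 1093) = 898
Overlap = 898 - 803 = 95 minutes

95


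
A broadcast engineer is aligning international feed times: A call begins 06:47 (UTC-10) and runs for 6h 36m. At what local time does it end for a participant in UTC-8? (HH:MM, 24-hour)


Start: 06:47 in UTC-10
Step 1 - add duration:
  minutes: 47 + 36 = 83 (carry 1h)
  hours: 6 + 6 + 1 = 13
  end in UTC-10: 13:23
Step 2 - convert UTC-10 -> UTC-8:
  offset difference: -8 - (-10) = 2 hours
  13 + (2) = 15 -> mod 24 = 15
Result: 15:23 in UTC-8

15:23


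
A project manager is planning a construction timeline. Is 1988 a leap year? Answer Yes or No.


Year: 1988
Divisible by 4? 1988 / 4 = 497.0 -> Yes
Divisible by 100? 1988 / 100 = 19.88 -> No
Divisible by 4 but not 100, so it IS a leap year

Yes


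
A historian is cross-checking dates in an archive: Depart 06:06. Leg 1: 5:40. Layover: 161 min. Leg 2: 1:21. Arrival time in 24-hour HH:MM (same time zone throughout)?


Depart: 06:06
Leg 1: +340 min -> 11:46
Layover: +161 min -> 14:27
Leg 2: +81 min -> 15:48
Total travel: 582 minutes = 9h 42m
Arrival: 15:48

15:48


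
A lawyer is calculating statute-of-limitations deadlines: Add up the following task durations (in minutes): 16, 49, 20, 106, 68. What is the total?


Durations: 16, 49, 20, 106, 68
Running sum: 16
+ 49 = 65
+ 20 = 85
+ 106 = 191
+ 68 = 259
Total duration: 259 minutes
That is 4 hours and 19 minutes

259


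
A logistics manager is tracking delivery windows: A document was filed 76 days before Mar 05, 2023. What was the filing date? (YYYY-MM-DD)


Start: 2023-03-05
Subtracting 76 days
Days already passed in March: 5
After going back through March: 71 more days to subtract
February 2023: 28 days, 43 remaining
January 2023: 31 days, 12 remaining
December 2022 has 31 days, need 12
Result: 2022-12-19

2022-12-19


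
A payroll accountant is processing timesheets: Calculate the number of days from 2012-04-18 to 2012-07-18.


Start date: 2012-04-18
End date: 2012-07-18
Apr 2012: +13 days
May 2012: +31 days
Jun 2012: +30 days
Jul 2012: +17 days
Total: 91 days

91


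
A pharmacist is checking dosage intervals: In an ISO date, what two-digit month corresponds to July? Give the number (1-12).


Calendar month order:
6. June
7. July <--
8. August
July is month number 7

7


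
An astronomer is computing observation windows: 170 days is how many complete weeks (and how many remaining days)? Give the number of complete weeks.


Total days: 170
Days per week: 7
Division: 170 / 7 = 24 remainder 2
Complete weeks: 24
Remaining days: 2

24


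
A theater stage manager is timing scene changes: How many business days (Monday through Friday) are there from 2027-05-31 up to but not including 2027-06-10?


Start: 2027-05-31 (Monday)
End (exclusive): 2027-06-10 (Thursday)
Total calendar days: 10
Full weeks: 10 // 7 = 1 -> 5 weekdays
Remaining 3 days starting on Monday:
  Mon(w), Tue(w), Wed(w) -> 3 weekdays
Total business days: 5 + 3 = 8

8


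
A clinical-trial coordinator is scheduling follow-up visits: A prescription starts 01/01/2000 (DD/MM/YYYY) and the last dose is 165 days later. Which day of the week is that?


Start: 2000-01-01 (Saturday)
Step 1 - find target date: add 165 days
  2000-01-01 + 165 days = 2000-06-14
Step 2 - day of week:
  165 mod 7 = 4
  Saturday + 4 days -> Wednesday
Result: Wednesday (2000-06-14)

Wednesday


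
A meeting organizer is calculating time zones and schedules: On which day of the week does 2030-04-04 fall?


Date: 2030-04-04
January 1, 2030 is a Tuesday
Day of year: 94
Offset from Jan 1: 93 days
93 mod 7 = 2
Result: Thursday

Thursday


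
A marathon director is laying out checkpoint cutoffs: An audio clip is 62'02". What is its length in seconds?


Minutes: 62
Seconds: 2
Convert minutes to seconds: 62 x 60 = 3720
Add remaining seconds: 3720 + 2 = 3722

3722


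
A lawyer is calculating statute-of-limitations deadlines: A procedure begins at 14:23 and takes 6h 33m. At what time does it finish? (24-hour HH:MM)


Start time: 14:23
Adding: 6 hours 33 minutes
Minutes: 23 + 33 = 56
Hours: 14 + 6 + 0 = 20
Result: 20:56

20:56


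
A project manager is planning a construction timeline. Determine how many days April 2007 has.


Month: April
Year: 2007
April is a 30-day month
Total: 30 days

30


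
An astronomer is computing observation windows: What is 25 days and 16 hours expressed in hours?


Days: 25
Extra hours: 16
Hours per day: 24
Days to hours: 25 x 24 = 600
Total: 600 + 16 = 616

616


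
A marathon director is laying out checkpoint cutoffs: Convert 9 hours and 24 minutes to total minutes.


Hours: 9
Extra minutes: 24
Minutes per hour: 60
Hours to minutes: 9 x 60 = 540
Total: 540 + 24 = 564

564


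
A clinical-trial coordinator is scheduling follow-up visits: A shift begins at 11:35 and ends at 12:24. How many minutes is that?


Start time: 11:35 = 695 minutes from midnight
End time: 12:24 = 744 minutes from midnight
Difference: 744 - 695 = 49 minutes
That is 0 hours and 49 minutes

49


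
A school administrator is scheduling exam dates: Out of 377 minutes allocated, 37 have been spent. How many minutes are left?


Total budget: 377 minutes
Time used: 37 minutes
Remaining: 377 - 37 = 340 minutes
Percent used: 9.8%
Percent remaining: 90.2%

340


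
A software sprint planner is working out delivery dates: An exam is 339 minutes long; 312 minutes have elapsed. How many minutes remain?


Total budget: 339 minutes
Time used: 312 minutes
Remaining: 339 - 312 = 27 minutes
Percent used: 92.0%
Percent remaining: 8.0%

27


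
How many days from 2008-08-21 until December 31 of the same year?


Start: August 21, 2008
End: December 31, 2008
Days left in August: 10
September: 30
October: 31
November: 30
December: 31
Sum of remaining months: 122
Total: 10 + 122 = 132

132


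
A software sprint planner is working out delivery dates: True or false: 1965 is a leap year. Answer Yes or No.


Year: 1965
Divisible by 4? 1965 / 4 = 491.25 -> No
Not divisible by 4, so NOT a leap year

No


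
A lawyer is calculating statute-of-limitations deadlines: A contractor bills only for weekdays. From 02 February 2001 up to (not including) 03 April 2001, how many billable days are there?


Start: 2001-02-02 (Friday)
End (exclusive): 2001-04-03 (Tuesday)
Total calendar days: 60
Full weeks: 60 // 7 = 8 -> 40 weekdays
Remaining 4 days starting on Friday:
  Fri(w), Sat(-), Sun(-), Mon(w) -> 2 weekdays
Total business days: 40 + 2 = 42

42


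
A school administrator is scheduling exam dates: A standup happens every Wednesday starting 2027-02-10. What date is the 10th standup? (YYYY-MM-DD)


First occurrence: 2027-02-10 (occurrence 1)
Each occurrence is 7 days after the previous.
Occurrence 10 is 9 weeks after the first.
9 weeks = 63 days
2027-02-10 + 63 days = 2027-04-14

2027-04-14


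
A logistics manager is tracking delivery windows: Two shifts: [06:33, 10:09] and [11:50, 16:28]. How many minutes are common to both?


Interval A: [393, 609] minutes from midnight
Interval B: [710, 988] minutes from midnight
Overlap start = max(393, 710) = 710
Overlap end = min(609, 988) = 609
End <= start, so the intervals do not overlap: 0 minutes

0


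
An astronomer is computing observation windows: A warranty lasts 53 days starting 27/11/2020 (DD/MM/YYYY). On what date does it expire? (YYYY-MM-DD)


Start: 2020-11-27
Adding 53 days
Days remaining in November: 3
After November: 50 days still to add
December 2020: 31 days, 19 remaining
January 2021 has 31 days, need 19
Result: 2021-01-19

2021-01-19


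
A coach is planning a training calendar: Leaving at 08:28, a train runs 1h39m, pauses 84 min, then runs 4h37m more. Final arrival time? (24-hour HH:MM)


Depart: 08:28
Leg 1: +99 min -> 10:07
Layover: +84 min -> 11:31
Leg 2: +277 min -> 16:08
Total travel: 460 minutes = 7h 40m
Arrival: 16:08

16:08


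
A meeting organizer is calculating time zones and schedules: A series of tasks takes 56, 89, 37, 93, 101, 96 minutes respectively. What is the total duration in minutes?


Durations: 56, 89, 37, 93, 101, 96
Running sum: 56
+ 89 = 145
+ 37 = 182
+ 93 = 275
+ 101 = 376
+ 96 = 472
Total duration: 472 minutes
That is 7 hours and 52 minutes

472


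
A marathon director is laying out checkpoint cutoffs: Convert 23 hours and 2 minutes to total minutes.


Hours: 23
Minutes: 2
Convert hours to minutes: 23 x 60 = 1380
Add remaining minutes: 1380 + 2 = 1382

1382


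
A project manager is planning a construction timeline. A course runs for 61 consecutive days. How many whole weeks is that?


Total days: 61
Days per week: 7
Division: 61 / 7 = 8 remainder 5
Complete weeks: 8
Remaining days: 5

8


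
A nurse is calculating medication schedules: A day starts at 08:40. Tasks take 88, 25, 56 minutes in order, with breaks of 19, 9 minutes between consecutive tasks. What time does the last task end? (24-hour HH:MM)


Start: 08:40 = 520 min from midnight
  after task 1 (88 min): 10:08
  after break (19 min): 10:27
  after task 2 (25 min): 10:52
  after break (9 min): 11:01
  after task 3 (56 min): 11:57
Total elapsed: 197 minutes
End time: 11:57

11:57


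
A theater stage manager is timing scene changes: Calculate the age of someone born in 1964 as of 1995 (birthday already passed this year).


Birth year: 1964
Current year: 1995
Age = current year - birth year
Age = 1995 - 1964 = 31

31


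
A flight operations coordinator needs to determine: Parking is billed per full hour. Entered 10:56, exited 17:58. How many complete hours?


Start: 10:56
End: 17:58
Hour difference: 17 - 10 = 7 hours
Minute difference: 58 - 56 = 2 minutes
Total minutes: 422
Complete hours: 422 / 60 = 7 (remainder 2)

7


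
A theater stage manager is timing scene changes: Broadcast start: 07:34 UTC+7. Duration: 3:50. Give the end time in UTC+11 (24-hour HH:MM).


Start: 07:34 in UTC+7
Step 1 - add duration:
  minutes: 34 + 50 = 84 (carry 1h)
  hours: 7 + 3 + 1 = 11
  end in UTC+7: 11:24
Step 2 - convert UTC+7 -> UTC+11:
  offset difference: 11 - (7) = 4 hours
  11 + (4) = 15 -> mod 24 = 15
Result: 15:24 in UTC+11

15:24


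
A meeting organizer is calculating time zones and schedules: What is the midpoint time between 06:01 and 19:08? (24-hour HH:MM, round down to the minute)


Start time: 06:01 = 361 minutes from midnight
End time: 19:08 = 1148 minutes from midnight
Sum: 361 + 1148 = 1509
Midpoint: 1509 / 2 = 754 minutes
Convert: 754 / 60 = 12 hours, 34 minutes
Result: 12:34

12:34


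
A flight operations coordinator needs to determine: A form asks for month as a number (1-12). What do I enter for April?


Calendar month order:
3. March
4. April <--
5. May
April is month number 4

4


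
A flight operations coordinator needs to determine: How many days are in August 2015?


Month: August
Year: 2015
August is a 31-day month
Total: 31 days

31


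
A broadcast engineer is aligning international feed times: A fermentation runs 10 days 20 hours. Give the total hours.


Days: 10
Extra hours: 20
Hours per day: 24
Days to hours: 10 x 24 = 240
Total: 240 + 20 = 260

260


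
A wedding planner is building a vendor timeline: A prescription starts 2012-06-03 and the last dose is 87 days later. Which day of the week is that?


Start: 2012-06-03 (Sunday)
Step 1 - find target date: add 87 days
  2012-06-03 + 87 days = 2012-08-29
Step 2 - day of week:
  87 mod 7 = 3
  Sunday + 3 days -> Wednesday
Result: Wednesday (2012-08-29)

Wednesday


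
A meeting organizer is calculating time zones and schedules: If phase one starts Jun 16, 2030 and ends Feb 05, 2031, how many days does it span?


Start date: 2030-06-16
End date: 2031-02-05
Jun 2030: +15 days
Jul 2030: +31 days
Aug 2030: +31 days
... (6 more months)
Total: 234 days

234


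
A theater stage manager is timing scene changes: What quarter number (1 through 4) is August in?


Month: August (month 8)
Q1: January-March (months 1-3)
Q2: April-June (months 4-6)
Q3: July-September (months 7-9)
Q4: October-December (months 10-12)
Month 8 falls in Q3

3


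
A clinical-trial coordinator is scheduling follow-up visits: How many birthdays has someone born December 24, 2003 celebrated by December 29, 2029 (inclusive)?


Birth: 2003-12-24
Reference: 2029-12-29
Year difference: 2029 - 2003 = 26
Has birthday (12-24) occurred by 12-29? Yes
Age in full years: 26

26


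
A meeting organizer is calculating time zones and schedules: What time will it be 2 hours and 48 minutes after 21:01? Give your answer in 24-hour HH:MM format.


Start time: 21:01
Adding: 2 hours 48 minutes
Minutes: 1 + 48 = 49
Hours: 21 + 2 + 0 = 23
Result: 23:49

23:49


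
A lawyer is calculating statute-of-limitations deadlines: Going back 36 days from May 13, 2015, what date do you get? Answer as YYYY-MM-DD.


Start: 2015-05-13
Subtracting 36 days
Days already passed in May: 13
After going back through May: 23 more days to subtract
April 2015 has 30 days, need 23
Result: 2015-04-07

2015-04-07
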